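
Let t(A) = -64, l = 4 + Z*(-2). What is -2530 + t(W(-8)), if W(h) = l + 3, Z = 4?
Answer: -2594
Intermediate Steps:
l = -4 (l = 4 + 4*(-2) = 4 - 8 = -4)
W(h) = -1 (W(h) = -4 + 3 = -1)
-2530 + t(W(-8)) = -2530 - 64 = -2594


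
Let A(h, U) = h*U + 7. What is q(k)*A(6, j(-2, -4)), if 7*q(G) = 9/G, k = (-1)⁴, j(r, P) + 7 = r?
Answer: -423/7 ≈ -60.429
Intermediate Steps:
j(r, P) = -7 + r
A(h, U) = 7 + U*h (A(h, U) = U*h + 7 = 7 + U*h)
k = 1
q(G) = 9/(7*G) (q(G) = (9/G)/7 = 9/(7*G))
q(k)*A(6, j(-2, -4)) = ((9/7)/1)*(7 + (-7 - 2)*6) = ((9/7)*1)*(7 - 9*6) = 9*(7 - 54)/7 = (9/7)*(-47) = -423/7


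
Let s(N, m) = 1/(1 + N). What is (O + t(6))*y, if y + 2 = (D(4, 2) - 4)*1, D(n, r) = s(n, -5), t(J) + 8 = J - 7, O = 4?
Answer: 29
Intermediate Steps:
t(J) = -15 + J (t(J) = -8 + (J - 7) = -8 + (-7 + J) = -15 + J)
D(n, r) = 1/(1 + n)
y = -29/5 (y = -2 + (1/(1 + 4) - 4)*1 = -2 + (1/5 - 4)*1 = -2 + (⅕ - 4)*1 = -2 - 19/5*1 = -2 - 19/5 = -29/5 ≈ -5.8000)
(O + t(6))*y = (4 + (-15 + 6))*(-29/5) = (4 - 9)*(-29/5) = -5*(-29/5) = 29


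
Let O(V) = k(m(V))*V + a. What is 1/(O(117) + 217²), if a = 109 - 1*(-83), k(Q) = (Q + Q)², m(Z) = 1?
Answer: 1/47749 ≈ 2.0943e-5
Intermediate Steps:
k(Q) = 4*Q² (k(Q) = (2*Q)² = 4*Q²)
a = 192 (a = 109 + 83 = 192)
O(V) = 192 + 4*V (O(V) = (4*1²)*V + 192 = (4*1)*V + 192 = 4*V + 192 = 192 + 4*V)
1/(O(117) + 217²) = 1/((192 + 4*117) + 217²) = 1/((192 + 468) + 47089) = 1/(660 + 47089) = 1/47749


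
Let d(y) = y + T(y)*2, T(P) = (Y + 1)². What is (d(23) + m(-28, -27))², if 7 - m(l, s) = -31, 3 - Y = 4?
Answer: 3721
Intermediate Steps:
Y = -1 (Y = 3 - 1*4 = 3 - 4 = -1)
T(P) = 0 (T(P) = (-1 + 1)² = 0² = 0)
m(l, s) = 38 (m(l, s) = 7 - 1*(-31) = 7 + 31 = 38)
d(y) = y (d(y) = y + 0*2 = y + 0 = y)
(d(23) + m(-28, -27))² = (23 + 38)² = 61² = 3721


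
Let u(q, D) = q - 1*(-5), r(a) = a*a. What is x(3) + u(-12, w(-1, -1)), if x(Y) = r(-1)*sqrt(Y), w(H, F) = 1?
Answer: -7 + sqrt(3) ≈ -5.2680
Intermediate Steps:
r(a) = a**2
u(q, D) = 5 + q (u(q, D) = q + 5 = 5 + q)
x(Y) = sqrt(Y) (x(Y) = (-1)**2*sqrt(Y) = 1*sqrt(Y) = sqrt(Y))
x(3) + u(-12, w(-1, -1)) = sqrt(3) + (5 - 12) = sqrt(3) - 7 = -7 + sqrt(3)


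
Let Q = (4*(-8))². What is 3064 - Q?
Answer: 2040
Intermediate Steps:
Q = 1024 (Q = (-32)² = 1024)
3064 - Q = 3064 - 1*1024 = 3064 - 1024 = 2040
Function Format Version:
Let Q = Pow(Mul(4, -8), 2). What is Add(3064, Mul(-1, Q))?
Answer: 2040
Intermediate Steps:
Q = 1024 (Q = Pow(-32, 2) = 1024)
Add(3064, Mul(-1, Q)) = Add(3064, Mul(-1, 1024)) = Add(3064, -1024) = 2040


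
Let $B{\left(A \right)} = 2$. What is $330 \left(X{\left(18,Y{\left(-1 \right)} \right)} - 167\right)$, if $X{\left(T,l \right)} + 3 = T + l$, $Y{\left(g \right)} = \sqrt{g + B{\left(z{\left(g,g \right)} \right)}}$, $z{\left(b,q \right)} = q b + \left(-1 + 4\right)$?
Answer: $-49830$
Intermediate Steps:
$z{\left(b,q \right)} = 3 + b q$ ($z{\left(b,q \right)} = b q + 3 = 3 + b q$)
$Y{\left(g \right)} = \sqrt{2 + g}$ ($Y{\left(g \right)} = \sqrt{g + 2} = \sqrt{2 + g}$)
$X{\left(T,l \right)} = -3 + T + l$ ($X{\left(T,l \right)} = -3 + \left(T + l\right) = -3 + T + l$)
$330 \left(X{\left(18,Y{\left(-1 \right)} \right)} - 167\right) = 330 \left(\left(-3 + 18 + \sqrt{2 - 1}\right) - 167\right) = 330 \left(\left(-3 + 18 + \sqrt{1}\right) - 167\right) = 330 \left(\left(-3 + 18 + 1\right) - 167\right) = 330 \left(16 - 167\right) = 330 \left(-151\right) = -49830$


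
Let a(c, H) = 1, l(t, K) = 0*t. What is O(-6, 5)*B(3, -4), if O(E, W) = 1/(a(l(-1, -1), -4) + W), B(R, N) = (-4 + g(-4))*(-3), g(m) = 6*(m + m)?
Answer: 26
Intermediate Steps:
g(m) = 12*m (g(m) = 6*(2*m) = 12*m)
l(t, K) = 0
B(R, N) = 156 (B(R, N) = (-4 + 12*(-4))*(-3) = (-4 - 48)*(-3) = -52*(-3) = 156)
O(E, W) = 1/(1 + W)
O(-6, 5)*B(3, -4) = 156/(1 + 5) = 156/6 = (1/6)*156 = 26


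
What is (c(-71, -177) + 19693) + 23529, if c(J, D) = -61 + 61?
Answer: 43222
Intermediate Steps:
c(J, D) = 0
(c(-71, -177) + 19693) + 23529 = (0 + 19693) + 23529 = 19693 + 23529 = 43222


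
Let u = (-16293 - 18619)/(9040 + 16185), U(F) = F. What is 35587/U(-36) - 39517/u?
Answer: 8660743589/314208 ≈ 27564.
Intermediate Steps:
u = -34912/25225 ≈ -1.3840
35587/U(-36) - 39517/u = 35587/(-36) - 39517/(-34912/25225) = 35587*(-1/36) - 39517*(-25225/34912) = -35587/36 + 996816325/34912 = 8660743589/314208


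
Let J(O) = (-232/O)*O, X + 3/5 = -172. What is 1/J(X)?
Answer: -1/232 ≈ -0.0043103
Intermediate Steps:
X = -863/5 (X = -⅗ - 172 = -863/5 ≈ -172.60)
J(O) = -232 (J(O) = (-232/O)*O = -232)
1/J(X) = 1/(-232) = -1/232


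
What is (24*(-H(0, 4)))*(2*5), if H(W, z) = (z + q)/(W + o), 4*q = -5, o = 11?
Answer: -60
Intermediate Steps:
q = -5/4 (q = (1/4)*(-5) = -5/4 ≈ -1.2500)
H(W, z) = (-5/4 + z)/(11 + W) (H(W, z) = (z - 5/4)/(W + 11) = (-5/4 + z)/(11 + W))
(24*(-H(0, 4)))*(2*5) = (24*(-(-5/4 + 4)/(11 + 0)))*(2*5) = (24*(-11/(11*4)))*10 = (24*(-1*1/4))*10 = (24*(-1/4))*10 = -6*10 = -60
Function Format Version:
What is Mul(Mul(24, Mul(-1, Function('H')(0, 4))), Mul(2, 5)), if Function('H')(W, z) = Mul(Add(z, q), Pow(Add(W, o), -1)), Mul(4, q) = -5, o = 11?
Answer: -60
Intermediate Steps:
q = Rational(-5, 4) (q = Mul(Rational(1, 4), -5) = Rational(-5, 4) ≈ -1.2500)
Function('H')(W, z) = Mul(Pow(Add(11, W), -1), Add(Rational(-5, 4), z)) (Function('H')(W, z) = Mul(Add(z, Rational(-5, 4)), Pow(Add(W, 11), -1)) = Mul(Add(Rational(-5, 4), z), Pow(Add(11, W), -1)) = Mul(Pow(Add(11, W), -1), Add(Rational(-5, 4), z)))
Mul(Mul(24, Mul(-1, Function('H')(0, 4))), Mul(2, 5)) = Mul(Mul(24, Mul(-1, Mul(Pow(Add(11, 0), -1), Add(Rational(-5, 4), 4)))), Mul(2, 5)) = Mul(Mul(24, Mul(-1, Mul(Pow(11, -1), Rational(11, 4)))), 10) = Mul(Mul(24, Mul(-1, Mul(Rational(1, 11), Rational(11, 4)))), 10) = Mul(Mul(24, Mul(-1, Rational(1, 4))), 10) = Mul(Mul(24, Rational(-1, 4)), 10) = Mul(-6, 10) = -60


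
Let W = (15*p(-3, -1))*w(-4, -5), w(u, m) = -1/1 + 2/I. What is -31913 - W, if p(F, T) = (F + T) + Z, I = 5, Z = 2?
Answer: -31931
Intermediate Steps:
p(F, T) = 2 + F + T (p(F, T) = (F + T) + 2 = 2 + F + T)
w(u, m) = -⅗ (w(u, m) = -1/1 + 2/5 = -1*1 + 2*(⅕) = -1 + ⅖ = -⅗)
W = 18 (W = (15*(2 - 3 - 1))*(-⅗) = (15*(-2))*(-⅗) = -30*(-⅗) = 18)
-31913 - W = -31913 - 1*18 = -31913 - 18 = -31931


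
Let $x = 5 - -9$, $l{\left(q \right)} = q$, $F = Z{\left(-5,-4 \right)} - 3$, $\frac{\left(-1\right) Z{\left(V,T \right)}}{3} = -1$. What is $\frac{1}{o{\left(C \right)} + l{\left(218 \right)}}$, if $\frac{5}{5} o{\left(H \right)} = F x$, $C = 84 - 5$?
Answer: $\frac{1}{218} \approx 0.0045872$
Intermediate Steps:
$Z{\left(V,T \right)} = 3$ ($Z{\left(V,T \right)} = \left(-3\right) \left(-1\right) = 3$)
$F = 0$ ($F = 3 - 3 = 0$)
$C = 79$
$x = 14$ ($x = 5 + 9 = 14$)
$o{\left(H \right)} = 0$ ($o{\left(H \right)} = 0 \cdot 14 = 0$)
$\frac{1}{o{\left(C \right)} + l{\left(218 \right)}} = \frac{1}{0 + 218} = \frac{1}{218}$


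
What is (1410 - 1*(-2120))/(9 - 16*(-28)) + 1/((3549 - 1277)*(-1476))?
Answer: 11837755703/1532536704 ≈ 7.7243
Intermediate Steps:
(1410 - 1*(-2120))/(9 - 16*(-28)) + 1/((3549 - 1277)*(-1476)) = (1410 + 2120)/(9 + 448) - 1/1476/2272 = 3530/457 + (1/2272)*(-1/1476) = 3530*(1/457) - 1/3353472 = 3530/457 - 1/3353472 = 11837755703/1532536704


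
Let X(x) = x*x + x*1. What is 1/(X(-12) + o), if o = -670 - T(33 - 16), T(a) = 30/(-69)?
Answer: -23/12364 ≈ -0.0018602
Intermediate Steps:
T(a) = -10/23 (T(a) = 30*(-1/69) = -10/23)
X(x) = x + x**2 (X(x) = x**2 + x = x + x**2)
o = -15400/23 (o = -670 - 1*(-10/23) = -670 + 10/23 = -15400/23 ≈ -669.57)
1/(X(-12) + o) = 1/(-12*(1 - 12) - 15400/23) = 1/(-12*(-11) - 15400/23) = 1/(132 - 15400/23) = 1/(-12364/23) = -23/12364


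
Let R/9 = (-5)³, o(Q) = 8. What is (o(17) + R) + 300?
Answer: -817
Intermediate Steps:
R = -1125 (R = 9*(-5)³ = 9*(-125) = -1125)
(o(17) + R) + 300 = (8 - 1125) + 300 = -1117 + 300 = -817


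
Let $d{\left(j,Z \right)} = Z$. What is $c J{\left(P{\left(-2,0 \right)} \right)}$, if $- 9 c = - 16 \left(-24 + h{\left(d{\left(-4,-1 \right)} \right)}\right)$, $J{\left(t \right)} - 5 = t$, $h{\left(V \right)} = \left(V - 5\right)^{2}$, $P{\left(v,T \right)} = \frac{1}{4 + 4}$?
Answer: $\frac{328}{3} \approx 109.33$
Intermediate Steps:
$P{\left(v,T \right)} = \frac{1}{8}$
$h{\left(V \right)} = \left(-5 + V\right)^{2}$
$J{\left(t \right)} = 5 + t$
$c = \frac{64}{3}$ ($c = - \frac{\left(-16\right) \left(-24 + \left(-5 - 1\right)^{2}\right)}{9} = - \frac{\left(-16\right) \left(-24 + \left(-6\right)^{2}\right)}{9} = - \frac{\left(-16\right) \left(-24 + 36\right)}{9} = - \frac{\left(-16\right) 12}{9} = \left(- \frac{1}{9}\right) \left(-192\right) = \frac{64}{3} \approx 21.333$)
$c J{\left(P{\left(-2,0 \right)} \right)} = \frac{64 \left(5 + \frac{1}{8}\right)}{3} = \frac{64}{3} \cdot \frac{41}{8} = \frac{328}{3}$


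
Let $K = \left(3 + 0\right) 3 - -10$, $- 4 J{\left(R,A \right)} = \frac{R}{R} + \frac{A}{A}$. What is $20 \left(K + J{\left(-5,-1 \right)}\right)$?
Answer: $370$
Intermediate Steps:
$J{\left(R,A \right)} = - \frac{1}{2}$ ($J{\left(R,A \right)} = - \frac{\frac{R}{R} + \frac{A}{A}}{4} = - \frac{1 + 1}{4} = \left(- \frac{1}{4}\right) 2 = - \frac{1}{2}$)
$K = 19$ ($K = 3 \cdot 3 + 10 = 9 + 10 = 19$)
$20 \left(K + J{\left(-5,-1 \right)}\right) = 20 \left(19 - \frac{1}{2}\right) = 20 \cdot \frac{37}{2} = 370$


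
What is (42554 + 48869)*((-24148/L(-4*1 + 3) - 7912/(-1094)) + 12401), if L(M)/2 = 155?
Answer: 95576117144001/84785 ≈ 1.1273e+9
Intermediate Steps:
L(M) = 310 (L(M) = 2*155 = 310)
(42554 + 48869)*((-24148/L(-4*1 + 3) - 7912/(-1094)) + 12401) = (42554 + 48869)*((-24148/310 - 7912/(-1094)) + 12401) = 91423*((-24148*1/310 - 7912*(-1/1094)) + 12401) = 91423*((-12074/155 + 3956/547) + 12401) = 91423*(-5991298/84785 + 12401) = 91423*(1045427487/84785) = 95576117144001/84785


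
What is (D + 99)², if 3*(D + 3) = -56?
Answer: 53824/9 ≈ 5980.4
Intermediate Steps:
D = -65/3 (D = -3 + (⅓)*(-56) = -3 - 56/3 = -65/3 ≈ -21.667)
(D + 99)² = (-65/3 + 99)² = (232/3)² = 53824/9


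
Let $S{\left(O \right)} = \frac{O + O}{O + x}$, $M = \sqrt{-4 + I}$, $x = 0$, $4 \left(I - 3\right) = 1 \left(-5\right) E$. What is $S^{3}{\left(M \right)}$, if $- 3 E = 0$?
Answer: $8$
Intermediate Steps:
$E = 0$ ($E = \left(- \frac{1}{3}\right) 0 = 0$)
$I = 3$ ($I = 3 + \frac{1 \left(-5\right) 0}{4} = 3 + \frac{\left(-5\right) 0}{4} = 3 + \frac{1}{4} \cdot 0 = 3 + 0 = 3$)
$M = i$ ($M = \sqrt{-4 + 3} = \sqrt{-1} = i \approx 1.0 i$)
$S{\left(O \right)} = 2$ ($S{\left(O \right)} = \frac{O + O}{O + 0} = \frac{2 O}{O} = 2$)
$S^{3}{\left(M \right)} = 2^{3} = 8$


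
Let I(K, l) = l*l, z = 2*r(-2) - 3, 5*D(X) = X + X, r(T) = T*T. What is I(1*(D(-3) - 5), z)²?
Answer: 625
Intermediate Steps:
r(T) = T²
D(X) = 2*X/5 (D(X) = (X + X)/5 = (2*X)/5 = 2*X/5)
z = 5 (z = 2*(-2)² - 3 = 2*4 - 3 = 8 - 3 = 5)
I(K, l) = l²
I(1*(D(-3) - 5), z)² = (5²)² = 25² = 625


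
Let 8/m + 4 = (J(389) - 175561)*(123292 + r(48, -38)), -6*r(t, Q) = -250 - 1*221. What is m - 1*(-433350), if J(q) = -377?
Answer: 9406104006950542/21705559033 ≈ 4.3335e+5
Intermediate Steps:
r(t, Q) = 157/2 (r(t, Q) = -(-250 - 1*221)/6 = -(-250 - 221)/6 = -⅙*(-471) = 157/2)
m = -8/21705559033 (m = 8/(-4 + (-377 - 175561)*(123292 + 157/2)) = 8/(-4 - 175938*246741/2) = 8/(-4 - 21705559029) = 8/(-21705559033) = 8*(-1/21705559033) = -8/21705559033 ≈ -3.6857e-10)
m - 1*(-433350) = -8/21705559033 - 1*(-433350) = -8/21705559033 + 433350 = 9406104006950542/21705559033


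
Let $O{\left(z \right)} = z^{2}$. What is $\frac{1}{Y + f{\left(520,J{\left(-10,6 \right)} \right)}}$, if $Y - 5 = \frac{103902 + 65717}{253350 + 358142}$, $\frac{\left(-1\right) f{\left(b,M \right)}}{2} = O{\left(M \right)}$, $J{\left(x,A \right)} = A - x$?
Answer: $- \frac{611492}{309856825} \approx -0.0019735$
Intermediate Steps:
$f{\left(b,M \right)} = - 2 M^{2}$
$Y = \frac{3227079}{611492}$ ($Y = 5 + \frac{103902 + 65717}{253350 + 358142} = 5 + \frac{169619}{611492} = \frac{3227079}{611492} \approx 5.2774$)
$\frac{1}{Y + f{\left(520,J{\left(-10,6 \right)} \right)}} = \frac{1}{\frac{3227079}{611492} - 2 \left(6 - -10\right)^{2}} = \frac{1}{\frac{3227079}{611492} - 2 \left(6 + 10\right)^{2}} = \frac{1}{\frac{3227079}{611492} - 2 \cdot 16^{2}} = \frac{1}{\frac{3227079}{611492} - 512} = \frac{1}{- \frac{309856825}{611492}} = - \frac{611492}{309856825}$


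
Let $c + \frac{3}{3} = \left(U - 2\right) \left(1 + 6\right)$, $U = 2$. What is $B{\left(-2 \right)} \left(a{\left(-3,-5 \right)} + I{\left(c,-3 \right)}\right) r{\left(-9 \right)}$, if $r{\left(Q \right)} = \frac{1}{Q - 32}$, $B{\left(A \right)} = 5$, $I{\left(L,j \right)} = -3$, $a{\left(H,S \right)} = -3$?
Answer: $\frac{30}{41} \approx 0.73171$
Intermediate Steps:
$c = -1$ ($c = -1 + \left(2 - 2\right) \left(1 + 6\right) = -1 + 0 \cdot 7 = -1 + 0 = -1$)
$r{\left(Q \right)} = \frac{1}{-32 + Q}$
$B{\left(-2 \right)} \left(a{\left(-3,-5 \right)} + I{\left(c,-3 \right)}\right) r{\left(-9 \right)} = \frac{5 \left(-3 - 3\right)}{-32 - 9} = \frac{5 \left(-6\right)}{-41} = \left(-30\right) \left(- \frac{1}{41}\right) = \frac{30}{41}$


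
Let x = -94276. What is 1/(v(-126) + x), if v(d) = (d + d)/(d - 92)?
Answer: -109/10275958 ≈ -1.0607e-5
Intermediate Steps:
v(d) = 2*d/(-92 + d) (v(d) = (2*d)/(-92 + d) = 2*d/(-92 + d))
1/(v(-126) + x) = 1/(2*(-126)/(-92 - 126) - 94276) = 1/(2*(-126)/(-218) - 94276) = 1/(2*(-126)*(-1/218) - 94276) = 1/(126/109 - 94276) = 1/(-10275958/109) = -109/10275958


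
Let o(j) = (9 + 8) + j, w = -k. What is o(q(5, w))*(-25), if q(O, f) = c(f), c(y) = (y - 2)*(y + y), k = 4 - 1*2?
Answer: -825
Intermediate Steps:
k = 2 (k = 4 - 2 = 2)
c(y) = 2*y*(-2 + y) (c(y) = (-2 + y)*(2*y) = 2*y*(-2 + y))
w = -2 (w = -1*2 = -2)
q(O, f) = 2*f*(-2 + f)
o(j) = 17 + j
o(q(5, w))*(-25) = (17 + 2*(-2)*(-2 - 2))*(-25) = (17 + 2*(-2)*(-4))*(-25) = (17 + 16)*(-25) = 33*(-25) = -825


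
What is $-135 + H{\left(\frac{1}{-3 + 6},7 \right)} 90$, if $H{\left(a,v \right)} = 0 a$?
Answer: $-135$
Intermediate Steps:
$H{\left(a,v \right)} = 0$
$-135 + H{\left(\frac{1}{-3 + 6},7 \right)} 90 = -135 + 0 \cdot 90 = -135 + 0 = -135$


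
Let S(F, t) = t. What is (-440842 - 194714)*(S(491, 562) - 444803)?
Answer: 282340032996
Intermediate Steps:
(-440842 - 194714)*(S(491, 562) - 444803) = (-440842 - 194714)*(562 - 444803) = -635556*(-444241) = 282340032996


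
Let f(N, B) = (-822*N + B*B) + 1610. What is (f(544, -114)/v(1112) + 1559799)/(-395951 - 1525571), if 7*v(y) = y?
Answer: -865734277/1068366232 ≈ -0.81034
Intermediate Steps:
v(y) = y/7
f(N, B) = 1610 + B² - 822*N (f(N, B) = (-822*N + B²) + 1610 = (B² - 822*N) + 1610 = 1610 + B² - 822*N)
(f(544, -114)/v(1112) + 1559799)/(-395951 - 1525571) = ((1610 + (-114)² - 822*544)/(((⅐)*1112)) + 1559799)/(-395951 - 1525571) = ((1610 + 12996 - 447168)/(1112/7) + 1559799)/(-1921522) = (-432562*7/1112 + 1559799)*(-1/1921522) = (-1513967/556 + 1559799)*(-1/1921522) = (865734277/556)*(-1/1921522) = -865734277/1068366232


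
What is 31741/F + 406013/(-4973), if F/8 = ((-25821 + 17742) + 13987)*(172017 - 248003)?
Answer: -1458156181501945/17860043657792 ≈ -81.643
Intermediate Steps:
F = -3591402304 (F = 8*(((-25821 + 17742) + 13987)*(172017 - 248003)) = 8*((-8079 + 13987)*(-75986)) = 8*(5908*(-75986)) = 8*(-448925288) = -3591402304)
31741/F + 406013/(-4973) = 31741/(-3591402304) + 406013/(-4973) = 31741*(-1/3591402304) + 406013*(-1/4973) = -31741/3591402304 - 406013/4973 = -1458156181501945/17860043657792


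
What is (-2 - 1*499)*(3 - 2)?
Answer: -501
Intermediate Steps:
(-2 - 1*499)*(3 - 2) = (-2 - 499)*1 = -501*1 = -501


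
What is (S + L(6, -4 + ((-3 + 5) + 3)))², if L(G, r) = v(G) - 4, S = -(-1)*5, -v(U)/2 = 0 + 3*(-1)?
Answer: 49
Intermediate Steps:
v(U) = 6 (v(U) = -2*(0 + 3*(-1)) = -2*(0 - 3) = -2*(-3) = 6)
S = 5 (S = -1*(-5) = 5)
L(G, r) = 2 (L(G, r) = 6 - 4 = 2)
(S + L(6, -4 + ((-3 + 5) + 3)))² = (5 + 2)² = 7² = 49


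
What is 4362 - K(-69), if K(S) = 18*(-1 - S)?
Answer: 3138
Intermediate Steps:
K(S) = -18 - 18*S
4362 - K(-69) = 4362 - (-18 - 18*(-69)) = 4362 - (-18 + 1242) = 4362 - 1*1224 = 4362 - 1224 = 3138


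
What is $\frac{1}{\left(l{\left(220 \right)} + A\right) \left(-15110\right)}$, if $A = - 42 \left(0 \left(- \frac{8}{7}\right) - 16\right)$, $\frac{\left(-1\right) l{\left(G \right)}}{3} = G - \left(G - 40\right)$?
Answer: $- \frac{1}{8340720} \approx -1.1989 \cdot 10^{-7}$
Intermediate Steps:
$l{\left(G \right)} = -120$ ($l{\left(G \right)} = - 3 \left(G - \left(G - 40\right)\right) = - 3 \left(G - \left(-40 + G\right)\right) = \left(-3\right) 40 = -120$)
$A = 672$ ($A = - 42 \left(0 \left(\left(-8\right) \frac{1}{7}\right) - 16\right) = - 42 \left(0 \left(- \frac{8}{7}\right) - 16\right) = - 42 \left(0 - 16\right) = \left(-42\right) \left(-16\right) = 672$)
$\frac{1}{\left(l{\left(220 \right)} + A\right) \left(-15110\right)} = \frac{1}{\left(-120 + 672\right) \left(-15110\right)} = \frac{1}{552} \left(- \frac{1}{15110}\right) = - \frac{1}{8340720}$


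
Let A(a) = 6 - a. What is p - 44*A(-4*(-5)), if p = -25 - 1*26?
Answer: 565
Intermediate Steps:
p = -51 (p = -25 - 26 = -51)
p - 44*A(-4*(-5)) = -51 - 44*(6 - (-4)*(-5)) = -51 - 44*(6 - 1*20) = -51 - 44*(6 - 20) = -51 - 44*(-14) = -51 + 616 = 565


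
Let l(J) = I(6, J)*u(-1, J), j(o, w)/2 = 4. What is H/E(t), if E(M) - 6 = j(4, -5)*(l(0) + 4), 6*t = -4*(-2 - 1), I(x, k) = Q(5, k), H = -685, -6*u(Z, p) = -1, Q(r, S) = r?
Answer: -2055/134 ≈ -15.336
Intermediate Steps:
u(Z, p) = 1/6 (u(Z, p) = -1/6*(-1) = 1/6)
j(o, w) = 8 (j(o, w) = 2*4 = 8)
I(x, k) = 5
l(J) = 5/6 (l(J) = 5*(1/6) = 5/6)
t = 2 (t = (-4*(-2 - 1))/6 = (-4*(-3))/6 = (1/6)*12 = 2)
E(M) = 134/3 (E(M) = 6 + 8*(5/6 + 4) = 6 + 8*(29/6) = 6 + 116/3 = 134/3)
H/E(t) = -685/134/3 = -685*3/134 = -2055/134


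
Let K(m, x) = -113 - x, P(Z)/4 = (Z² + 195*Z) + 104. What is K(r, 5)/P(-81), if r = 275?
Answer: 59/18260 ≈ 0.0032311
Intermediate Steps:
P(Z) = 416 + 4*Z² + 780*Z (P(Z) = 4*((Z² + 195*Z) + 104) = 4*(104 + Z² + 195*Z) = 416 + 4*Z² + 780*Z)
K(r, 5)/P(-81) = (-113 - 1*5)/(416 + 4*(-81)² + 780*(-81)) = (-113 - 5)/(416 + 4*6561 - 63180) = -118/(416 + 26244 - 63180) = -118/(-36520) = -118*(-1/36520) = 59/18260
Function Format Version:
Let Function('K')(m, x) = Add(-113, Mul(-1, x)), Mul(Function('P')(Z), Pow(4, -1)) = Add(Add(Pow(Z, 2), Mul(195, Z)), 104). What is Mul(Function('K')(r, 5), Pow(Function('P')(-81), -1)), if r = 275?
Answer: Rational(59, 18260) ≈ 0.0032311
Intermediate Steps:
Function('P')(Z) = Add(416, Mul(4, Pow(Z, 2)), Mul(780, Z)) (Function('P')(Z) = Mul(4, Add(Add(Pow(Z, 2), Mul(195, Z)), 104)) = Mul(4, Add(104, Pow(Z, 2), Mul(195, Z))) = Add(416, Mul(4, Pow(Z, 2)), Mul(780, Z)))
Mul(Function('K')(r, 5), Pow(Function('P')(-81), -1)) = Mul(Add(-113, Mul(-1, 5)), Pow(Add(416, Mul(4, Pow(-81, 2)), Mul(780, -81)), -1)) = Mul(Add(-113, -5), Pow(Add(416, Mul(4, 6561), -63180), -1)) = Mul(-118, Pow(Add(416, 26244, -63180), -1)) = Mul(-118, Pow(-36520, -1)) = Mul(-118, Rational(-1, 36520)) = Rational(59, 18260)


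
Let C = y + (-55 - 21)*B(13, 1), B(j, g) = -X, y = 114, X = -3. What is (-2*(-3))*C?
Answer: -684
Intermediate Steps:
B(j, g) = 3 (B(j, g) = -1*(-3) = 3)
C = -114 (C = 114 + (-55 - 21)*3 = 114 - 76*3 = 114 - 228 = -114)
(-2*(-3))*C = -2*(-3)*(-114) = 6*(-114) = -684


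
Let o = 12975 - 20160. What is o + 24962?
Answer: 17777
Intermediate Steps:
o = -7185
o + 24962 = -7185 + 24962 = 17777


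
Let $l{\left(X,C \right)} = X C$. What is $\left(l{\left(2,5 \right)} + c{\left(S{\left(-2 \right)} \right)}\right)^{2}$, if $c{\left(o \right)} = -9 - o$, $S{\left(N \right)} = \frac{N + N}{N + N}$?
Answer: $0$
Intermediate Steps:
$S{\left(N \right)} = 1$ ($S{\left(N \right)} = \frac{2 N}{2 N} = 2 N \frac{1}{2 N} = 1$)
$l{\left(X,C \right)} = C X$
$\left(l{\left(2,5 \right)} + c{\left(S{\left(-2 \right)} \right)}\right)^{2} = \left(5 \cdot 2 - 10\right)^{2} = \left(10 - 10\right)^{2} = 0^{2} = 0$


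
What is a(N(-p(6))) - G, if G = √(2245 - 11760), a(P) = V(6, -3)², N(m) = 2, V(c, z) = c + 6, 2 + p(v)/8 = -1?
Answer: 144 - I*√9515 ≈ 144.0 - 97.545*I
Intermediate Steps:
p(v) = -24 (p(v) = -16 + 8*(-1) = -16 - 8 = -24)
V(c, z) = 6 + c
a(P) = 144 (a(P) = (6 + 6)² = 12² = 144)
G = I*√9515 (G = √(-9515) = I*√9515 ≈ 97.545*I)
a(N(-p(6))) - G = 144 - I*√9515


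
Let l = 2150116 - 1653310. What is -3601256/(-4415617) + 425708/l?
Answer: 1834444535086/1096852509651 ≈ 1.6725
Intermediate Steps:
l = 496806
-3601256/(-4415617) + 425708/l = -3601256/(-4415617) + 425708/496806 = -3601256*(-1/4415617) + 425708*(1/496806) = 3601256/4415617 + 212854/248403 = 1834444535086/1096852509651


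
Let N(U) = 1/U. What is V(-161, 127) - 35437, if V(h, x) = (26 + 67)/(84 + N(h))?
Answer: -479199578/13523 ≈ -35436.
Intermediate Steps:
V(h, x) = 93/(84 + 1/h) (V(h, x) = (26 + 67)/(84 + 1/h) = 93/(84 + 1/h))
V(-161, 127) - 35437 = 93*(-161)/(1 + 84*(-161)) - 35437 = 93*(-161)/(1 - 13524) - 35437 = 93*(-161)/(-13523) - 35437 = 93*(-161)*(-1/13523) - 35437 = 14973/13523 - 35437 = -479199578/13523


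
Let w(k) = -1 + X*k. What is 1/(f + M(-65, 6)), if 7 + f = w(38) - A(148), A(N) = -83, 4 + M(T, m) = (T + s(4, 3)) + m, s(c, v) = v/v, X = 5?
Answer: 1/203 ≈ 0.0049261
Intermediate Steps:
s(c, v) = 1
M(T, m) = -3 + T + m (M(T, m) = -4 + ((T + 1) + m) = -4 + ((1 + T) + m) = -4 + (1 + T + m) = -3 + T + m)
w(k) = -1 + 5*k
f = 265 (f = -7 + ((-1 + 5*38) - 1*(-83)) = -7 + ((-1 + 190) + 83) = -7 + (189 + 83) = -7 + 272 = 265)
1/(f + M(-65, 6)) = 1/(265 + (-3 - 65 + 6)) = 1/(265 - 62) = 1/203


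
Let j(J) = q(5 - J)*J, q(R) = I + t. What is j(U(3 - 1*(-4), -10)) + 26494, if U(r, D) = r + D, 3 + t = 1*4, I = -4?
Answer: 26503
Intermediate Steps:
t = 1 (t = -3 + 1*4 = -3 + 4 = 1)
U(r, D) = D + r
q(R) = -3 (q(R) = -4 + 1 = -3)
j(J) = -3*J
j(U(3 - 1*(-4), -10)) + 26494 = -3*(-10 + (3 - 1*(-4))) + 26494 = -3*(-10 + (3 + 4)) + 26494 = -3*(-10 + 7) + 26494 = -3*(-3) + 26494 = 9 + 26494 = 26503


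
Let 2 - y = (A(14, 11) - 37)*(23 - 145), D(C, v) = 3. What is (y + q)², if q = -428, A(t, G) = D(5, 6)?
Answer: 20921476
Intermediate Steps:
A(t, G) = 3
y = -4146 (y = 2 - (3 - 37)*(23 - 145) = 2 - (-34)*(-122) = 2 - 1*4148 = 2 - 4148 = -4146)
(y + q)² = (-4146 - 428)² = (-4574)² = 20921476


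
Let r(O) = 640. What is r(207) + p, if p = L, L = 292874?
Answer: 293514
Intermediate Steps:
p = 292874
r(207) + p = 640 + 292874 = 293514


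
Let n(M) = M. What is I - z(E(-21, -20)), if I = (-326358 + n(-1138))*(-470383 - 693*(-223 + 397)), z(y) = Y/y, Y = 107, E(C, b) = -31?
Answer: 5999698882947/31 ≈ 1.9354e+11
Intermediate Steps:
z(y) = 107/y
I = 193538673640 (I = (-326358 - 1138)*(-470383 - 693*(-223 + 397)) = -327496*(-470383 - 693*174) = -327496*(-470383 - 120582) = -327496*(-590965) = 193538673640)
I - z(E(-21, -20)) = 193538673640 - 107/(-31) = 193538673640 - 107*(-1)/31 = 193538673640 - 1*(-107/31) = 193538673640 + 107/31 = 5999698882947/31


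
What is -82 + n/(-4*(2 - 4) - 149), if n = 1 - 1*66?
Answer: -11497/141 ≈ -81.539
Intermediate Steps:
n = -65 (n = 1 - 66 = -65)
-82 + n/(-4*(2 - 4) - 149) = -82 - 65/(-4*(2 - 4) - 149) = -82 - 65/(-4*(-2) - 149) = -82 - 65/(8 - 149) = -82 - 65/(-141) = -82 - 65*(-1/141) = -82 + 65/141 = -11497/141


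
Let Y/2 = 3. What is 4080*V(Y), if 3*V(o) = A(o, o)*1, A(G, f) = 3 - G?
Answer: -4080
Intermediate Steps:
Y = 6 (Y = 2*3 = 6)
V(o) = 1 - o/3 (V(o) = ((3 - o)*1)/3 = (3 - o)/3 = 1 - o/3)
4080*V(Y) = 4080*(1 - 1/3*6) = 4080*(1 - 2) = 4080*(-1) = -4080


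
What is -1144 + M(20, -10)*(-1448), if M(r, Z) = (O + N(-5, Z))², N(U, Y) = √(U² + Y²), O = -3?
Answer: -195176 + 43440*√5 ≈ -98041.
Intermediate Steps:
M(r, Z) = (-3 + √(25 + Z²))² (M(r, Z) = (-3 + √((-5)² + Z²))² = (-3 + √(25 + Z²))²)
-1144 + M(20, -10)*(-1448) = -1144 + (-3 + √(25 + (-10)²))²*(-1448) = -1144 + (-3 + √(25 + 100))²*(-1448) = -1144 + (-3 + √125)²*(-1448) = -1144 + (-3 + 5*√5)²*(-1448) = -1144 - 1448*(-3 + 5*√5)²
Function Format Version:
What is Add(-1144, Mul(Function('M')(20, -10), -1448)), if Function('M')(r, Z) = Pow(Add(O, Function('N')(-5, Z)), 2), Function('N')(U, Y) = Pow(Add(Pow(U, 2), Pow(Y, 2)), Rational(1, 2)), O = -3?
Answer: Add(-195176, Mul(43440, Pow(5, Rational(1, 2)))) ≈ -98041.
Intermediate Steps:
Function('M')(r, Z) = Pow(Add(-3, Pow(Add(25, Pow(Z, 2)), Rational(1, 2))), 2) (Function('M')(r, Z) = Pow(Add(-3, Pow(Add(Pow(-5, 2), Pow(Z, 2)), Rational(1, 2))), 2) = Pow(Add(-3, Pow(Add(25, Pow(Z, 2)), Rational(1, 2))), 2))
Add(-1144, Mul(Function('M')(20, -10), -1448)) = Add(-1144, Mul(Pow(Add(-3, Pow(Add(25, Pow(-10, 2)), Rational(1, 2))), 2), -1448)) = Add(-1144, Mul(Pow(Add(-3, Pow(Add(25, 100), Rational(1, 2))), 2), -1448)) = Add(-1144, Mul(Pow(Add(-3, Pow(125, Rational(1, 2))), 2), -1448)) = Add(-1144, Mul(Pow(Add(-3, Mul(5, Pow(5, Rational(1, 2)))), 2), -1448)) = Add(-1144, Mul(-1448, Pow(Add(-3, Mul(5, Pow(5, Rational(1, 2)))), 2)))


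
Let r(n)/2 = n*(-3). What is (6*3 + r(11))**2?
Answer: 2304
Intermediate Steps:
r(n) = -6*n (r(n) = 2*(n*(-3)) = 2*(-3*n) = -6*n)
(6*3 + r(11))**2 = (6*3 - 6*11)**2 = (18 - 66)**2 = (-48)**2 = 2304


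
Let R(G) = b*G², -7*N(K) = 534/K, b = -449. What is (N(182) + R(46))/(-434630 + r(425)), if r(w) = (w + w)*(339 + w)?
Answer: -121040755/27361698 ≈ -4.4237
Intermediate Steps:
r(w) = 2*w*(339 + w) (r(w) = (2*w)*(339 + w) = 2*w*(339 + w))
N(K) = -534/(7*K)
R(G) = -449*G²
(N(182) + R(46))/(-434630 + r(425)) = (-534/7/182 - 449*46²)/(-434630 + 2*425*(339 + 425)) = (-534/7*1/182 - 449*2116)/(-434630 + 2*425*764) = (-267/637 - 950084)/(-434630 + 649400) = -605203775/637/214770 = -605203775/637*1/214770 = -121040755/27361698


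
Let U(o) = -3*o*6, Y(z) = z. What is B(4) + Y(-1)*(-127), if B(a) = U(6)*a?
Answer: -305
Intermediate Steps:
U(o) = -18*o
B(a) = -108*a (B(a) = (-18*6)*a = -108*a)
B(4) + Y(-1)*(-127) = -108*4 - 1*(-127) = -432 + 127 = -305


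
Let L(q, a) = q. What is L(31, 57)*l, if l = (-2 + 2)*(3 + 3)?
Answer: 0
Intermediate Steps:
l = 0 (l = 0*6 = 0)
L(31, 57)*l = 31*0 = 0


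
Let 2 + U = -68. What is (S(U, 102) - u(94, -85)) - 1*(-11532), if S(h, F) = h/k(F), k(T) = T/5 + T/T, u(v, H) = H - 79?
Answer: 1251122/107 ≈ 11693.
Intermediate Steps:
U = -70 (U = -2 - 68 = -70)
u(v, H) = -79 + H
k(T) = 1 + T/5 (k(T) = T*(1/5) + 1 = T/5 + 1 = 1 + T/5)
S(h, F) = h/(1 + F/5)
(S(U, 102) - u(94, -85)) - 1*(-11532) = (5*(-70)/(5 + 102) - (-79 - 85)) - 1*(-11532) = (5*(-70)/107 - 1*(-164)) + 11532 = (5*(-70)*(1/107) + 164) + 11532 = (-350/107 + 164) + 11532 = 17198/107 + 11532 = 1251122/107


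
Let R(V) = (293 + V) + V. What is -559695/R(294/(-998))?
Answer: -279287805/145913 ≈ -1914.1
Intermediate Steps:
R(V) = 293 + 2*V
-559695/R(294/(-998)) = -559695/(293 + 2*(294/(-998))) = -559695/(293 + 2*(294*(-1/998))) = -559695/(293 + 2*(-147/499)) = -559695/(293 - 294/499) = -559695/145913/499 = -559695*499/145913 = -279287805/145913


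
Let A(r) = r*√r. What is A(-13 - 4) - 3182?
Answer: -3182 - 17*I*√17 ≈ -3182.0 - 70.093*I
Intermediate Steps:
A(r) = r^(3/2)
A(-13 - 4) - 3182 = (-13 - 4)^(3/2) - 3182 = (-17)^(3/2) - 3182 = -17*I*√17 - 3182 = -3182 - 17*I*√17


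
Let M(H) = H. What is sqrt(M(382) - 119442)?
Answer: 2*I*sqrt(29765) ≈ 345.05*I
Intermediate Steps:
sqrt(M(382) - 119442) = sqrt(382 - 119442) = sqrt(-119060) = 2*I*sqrt(29765)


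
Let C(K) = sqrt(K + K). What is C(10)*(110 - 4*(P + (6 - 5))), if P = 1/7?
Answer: 1476*sqrt(5)/7 ≈ 471.49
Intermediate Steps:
P = 1/7 ≈ 0.14286
C(K) = sqrt(2)*sqrt(K) (C(K) = sqrt(2*K) = sqrt(2)*sqrt(K))
C(10)*(110 - 4*(P + (6 - 5))) = (sqrt(2)*sqrt(10))*(110 - 4*(1/7 + (6 - 5))) = (2*sqrt(5))*(110 - 4*(1/7 + 1)) = (2*sqrt(5))*(110 - 4*8/7) = (2*sqrt(5))*(110 - 32/7) = (2*sqrt(5))*(738/7) = 1476*sqrt(5)/7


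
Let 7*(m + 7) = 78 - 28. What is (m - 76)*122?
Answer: -64782/7 ≈ -9254.6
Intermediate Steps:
m = ⅐ (m = -7 + (78 - 28)/7 = -7 + (⅐)*50 = -7 + 50/7 = ⅐ ≈ 0.14286)
(m - 76)*122 = (⅐ - 76)*122 = -531/7*122 = -64782/7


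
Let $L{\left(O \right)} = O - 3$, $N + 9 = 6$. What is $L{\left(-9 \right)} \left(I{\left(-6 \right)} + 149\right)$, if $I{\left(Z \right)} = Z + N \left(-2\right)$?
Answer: $-1788$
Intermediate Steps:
$N = -3$ ($N = -9 + 6 = -3$)
$L{\left(O \right)} = -3 + O$
$I{\left(Z \right)} = 6 + Z$ ($I{\left(Z \right)} = Z - -6 = Z + 6 = 6 + Z$)
$L{\left(-9 \right)} \left(I{\left(-6 \right)} + 149\right) = \left(-3 - 9\right) \left(\left(6 - 6\right) + 149\right) = - 12 \left(0 + 149\right) = \left(-12\right) 149 = -1788$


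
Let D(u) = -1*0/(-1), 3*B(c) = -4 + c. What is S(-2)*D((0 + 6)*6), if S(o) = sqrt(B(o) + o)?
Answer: 0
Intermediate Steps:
B(c) = -4/3 + c/3 (B(c) = (-4 + c)/3 = -4/3 + c/3)
D(u) = 0 (D(u) = 0*(-1) = 0)
S(o) = sqrt(-4/3 + 4*o/3) (S(o) = sqrt((-4/3 + o/3) + o) = sqrt(-4/3 + 4*o/3))
S(-2)*D((0 + 6)*6) = (2*sqrt(-3 + 3*(-2))/3)*0 = (2*sqrt(-3 - 6)/3)*0 = (2*sqrt(-9)/3)*0 = (2*(3*I)/3)*0 = (2*I)*0 = 0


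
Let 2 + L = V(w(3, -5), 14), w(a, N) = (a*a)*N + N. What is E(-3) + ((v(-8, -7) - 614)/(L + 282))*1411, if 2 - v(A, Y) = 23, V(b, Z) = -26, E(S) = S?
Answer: -7061/2 ≈ -3530.5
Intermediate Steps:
w(a, N) = N + N*a² (w(a, N) = a²*N + N = N*a² + N = N + N*a²)
L = -28 (L = -2 - 26 = -28)
v(A, Y) = -21 (v(A, Y) = 2 - 1*23 = 2 - 23 = -21)
E(-3) + ((v(-8, -7) - 614)/(L + 282))*1411 = -3 + ((-21 - 614)/(-28 + 282))*1411 = -3 - 635/254*1411 = -3 - 635*1/254*1411 = -3 - 5/2*1411 = -3 - 7055/2 = -7061/2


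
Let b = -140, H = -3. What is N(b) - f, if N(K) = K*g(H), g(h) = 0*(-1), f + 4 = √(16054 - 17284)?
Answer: 4 - I*√1230 ≈ 4.0 - 35.071*I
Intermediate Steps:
f = -4 + I*√1230 (f = -4 + √(16054 - 17284) = -4 + √(-1230) = -4 + I*√1230 ≈ -4.0 + 35.071*I)
g(h) = 0
N(K) = 0 (N(K) = K*0 = 0)
N(b) - f = 0 - (-4 + I*√1230) = 0 + (4 - I*√1230) = 4 - I*√1230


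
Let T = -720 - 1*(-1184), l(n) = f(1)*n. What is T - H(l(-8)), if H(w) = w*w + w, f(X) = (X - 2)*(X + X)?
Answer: 192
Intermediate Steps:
f(X) = 2*X*(-2 + X) (f(X) = (-2 + X)*(2*X) = 2*X*(-2 + X))
l(n) = -2*n (l(n) = (2*1*(-2 + 1))*n = (2*1*(-1))*n = -2*n)
T = 464 (T = -720 + 1184 = 464)
H(w) = w + w² (H(w) = w² + w = w + w²)
T - H(l(-8)) = 464 - (-2*(-8))*(1 - 2*(-8)) = 464 - 16*(1 + 16) = 464 - 16*17 = 464 - 1*272 = 464 - 272 = 192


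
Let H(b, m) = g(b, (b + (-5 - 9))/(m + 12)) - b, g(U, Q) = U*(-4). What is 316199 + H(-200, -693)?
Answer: 317199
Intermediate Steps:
g(U, Q) = -4*U
H(b, m) = -5*b (H(b, m) = -4*b - b = -5*b)
316199 + H(-200, -693) = 316199 - 5*(-200) = 316199 + 1000 = 317199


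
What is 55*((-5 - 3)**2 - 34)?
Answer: 1650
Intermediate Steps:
55*((-5 - 3)**2 - 34) = 55*((-8)**2 - 34) = 55*(64 - 34) = 55*30 = 1650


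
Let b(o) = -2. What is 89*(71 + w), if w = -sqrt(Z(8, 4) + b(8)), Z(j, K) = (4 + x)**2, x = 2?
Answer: 6319 - 89*sqrt(34) ≈ 5800.0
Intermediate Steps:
Z(j, K) = 36 (Z(j, K) = (4 + 2)**2 = 6**2 = 36)
w = -sqrt(34) (w = -sqrt(36 - 2) = -sqrt(34) ≈ -5.8309)
89*(71 + w) = 89*(71 - sqrt(34)) = 6319 - 89*sqrt(34)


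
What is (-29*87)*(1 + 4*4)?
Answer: -42891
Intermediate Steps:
(-29*87)*(1 + 4*4) = -2523*(1 + 16) = -2523*17 = -42891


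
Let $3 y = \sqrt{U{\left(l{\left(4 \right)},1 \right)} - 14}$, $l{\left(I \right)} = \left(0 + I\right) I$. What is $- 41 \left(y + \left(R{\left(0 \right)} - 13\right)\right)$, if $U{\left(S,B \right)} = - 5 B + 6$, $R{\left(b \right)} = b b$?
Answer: $533 - \frac{41 i \sqrt{13}}{3} \approx 533.0 - 49.276 i$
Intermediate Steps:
$R{\left(b \right)} = b^{2}$
$l{\left(I \right)} = I^{2}$ ($l{\left(I \right)} = I I = I^{2}$)
$U{\left(S,B \right)} = 6 - 5 B$
$y = \frac{i \sqrt{13}}{3}$ ($y = \frac{\sqrt{\left(6 - 5\right) - 14}}{3} = \frac{\sqrt{1 - 14}}{3} = \frac{\sqrt{-13}}{3} = \frac{i \sqrt{13}}{3} \approx 1.2019 i$)
$- 41 \left(y + \left(R{\left(0 \right)} - 13\right)\right) = - 41 \left(\frac{i \sqrt{13}}{3} + \left(0^{2} - 13\right)\right) = - 41 \left(\frac{i \sqrt{13}}{3} + \left(0 - 13\right)\right) = - 41 \left(\frac{i \sqrt{13}}{3} - 13\right) = - 41 \left(-13 + \frac{i \sqrt{13}}{3}\right) = 533 - \frac{41 i \sqrt{13}}{3}$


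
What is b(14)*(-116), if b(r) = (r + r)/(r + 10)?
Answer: -406/3 ≈ -135.33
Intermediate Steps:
b(r) = 2*r/(10 + r) (b(r) = (2*r)/(10 + r) = 2*r/(10 + r))
b(14)*(-116) = (2*14/(10 + 14))*(-116) = (2*14/24)*(-116) = (2*14*(1/24))*(-116) = (7/6)*(-116) = -406/3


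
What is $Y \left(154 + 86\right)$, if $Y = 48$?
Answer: $11520$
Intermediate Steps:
$Y \left(154 + 86\right) = 48 \left(154 + 86\right) = 48 \cdot 240 = 11520$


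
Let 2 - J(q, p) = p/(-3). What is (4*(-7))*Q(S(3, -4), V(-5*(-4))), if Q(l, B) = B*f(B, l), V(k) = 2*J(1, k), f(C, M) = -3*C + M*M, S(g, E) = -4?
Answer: 17472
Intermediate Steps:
f(C, M) = M² - 3*C (f(C, M) = -3*C + M² = M² - 3*C)
J(q, p) = 2 + p/3 (J(q, p) = 2 - p/(-3) = 2 - p*(-1)/3 = 2 - (-1)*p/3 = 2 + p/3)
V(k) = 4 + 2*k/3 (V(k) = 2*(2 + k/3) = 4 + 2*k/3)
Q(l, B) = B*(l² - 3*B)
(4*(-7))*Q(S(3, -4), V(-5*(-4))) = (4*(-7))*((4 + 2*(-5*(-4))/3)*((-4)² - 3*(4 + 2*(-5*(-4))/3))) = -28*(4 + (⅔)*20)*(16 - 3*(4 + (⅔)*20)) = -28*(4 + 40/3)*(16 - 3*(4 + 40/3)) = -1456*(16 - 3*52/3)/3 = -1456*(16 - 52)/3 = -1456*(-36)/3 = -28*(-624) = 17472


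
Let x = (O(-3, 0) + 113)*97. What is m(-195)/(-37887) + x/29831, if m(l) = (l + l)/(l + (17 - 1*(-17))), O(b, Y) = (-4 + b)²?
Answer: 1388996132/2637149893 ≈ 0.52670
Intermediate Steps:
m(l) = 2*l/(34 + l) (m(l) = (2*l)/(l + (17 + 17)) = (2*l)/(l + 34) = (2*l)/(34 + l) = 2*l/(34 + l))
x = 15714 (x = ((-4 - 3)² + 113)*97 = ((-7)² + 113)*97 = (49 + 113)*97 = 162*97 = 15714)
m(-195)/(-37887) + x/29831 = (2*(-195)/(34 - 195))/(-37887) + 15714/29831 = (2*(-195)/(-161))*(-1/37887) + 15714*(1/29831) = (2*(-195)*(-1/161))*(-1/37887) + 15714/29831 = (390/161)*(-1/37887) + 15714/29831 = -130/2033269 + 15714/29831 = 1388996132/2637149893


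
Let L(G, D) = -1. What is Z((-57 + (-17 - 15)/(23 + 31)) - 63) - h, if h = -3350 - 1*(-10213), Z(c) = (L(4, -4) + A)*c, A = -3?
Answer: -172277/27 ≈ -6380.6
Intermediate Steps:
Z(c) = -4*c (Z(c) = (-1 - 3)*c = -4*c)
h = 6863 (h = -3350 + 10213 = 6863)
Z((-57 + (-17 - 15)/(23 + 31)) - 63) - h = -4*((-57 + (-17 - 15)/(23 + 31)) - 63) - 1*6863 = -4*((-57 - 32/54) - 63) - 6863 = -4*((-57 - 32*1/54) - 63) - 6863 = -4*((-57 - 16/27) - 63) - 6863 = -4*(-1555/27 - 63) - 6863 = -4*(-3256/27) - 6863 = 13024/27 - 6863 = -172277/27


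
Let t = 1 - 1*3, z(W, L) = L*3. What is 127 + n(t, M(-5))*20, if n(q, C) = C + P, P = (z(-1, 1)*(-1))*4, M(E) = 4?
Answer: -33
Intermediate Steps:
z(W, L) = 3*L
P = -12 (P = ((3*1)*(-1))*4 = (3*(-1))*4 = -3*4 = -12)
t = -2 (t = 1 - 3 = -2)
n(q, C) = -12 + C (n(q, C) = C - 12 = -12 + C)
127 + n(t, M(-5))*20 = 127 + (-12 + 4)*20 = 127 - 8*20 = 127 - 160 = -33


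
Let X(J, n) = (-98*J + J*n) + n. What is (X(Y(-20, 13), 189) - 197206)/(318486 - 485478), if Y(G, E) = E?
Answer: 32639/27832 ≈ 1.1727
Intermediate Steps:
X(J, n) = n - 98*J + J*n
(X(Y(-20, 13), 189) - 197206)/(318486 - 485478) = ((189 - 98*13 + 13*189) - 197206)/(318486 - 485478) = ((189 - 1274 + 2457) - 197206)/(-166992) = (1372 - 197206)*(-1/166992) = -195834*(-1/166992) = 32639/27832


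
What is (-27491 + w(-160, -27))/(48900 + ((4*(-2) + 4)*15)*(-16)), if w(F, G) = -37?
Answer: -2294/4155 ≈ -0.55211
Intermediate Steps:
(-27491 + w(-160, -27))/(48900 + ((4*(-2) + 4)*15)*(-16)) = (-27491 - 37)/(48900 + ((4*(-2) + 4)*15)*(-16)) = -27528/(48900 + ((-8 + 4)*15)*(-16)) = -27528/(48900 - 4*15*(-16)) = -27528/(48900 - 60*(-16)) = -27528/(48900 + 960) = -27528/49860 = -27528*1/49860 = -2294/4155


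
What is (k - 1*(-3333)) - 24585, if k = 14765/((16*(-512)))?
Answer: -174111149/8192 ≈ -21254.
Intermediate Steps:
k = -14765/8192 (k = 14765/(-8192) = 14765*(-1/8192) = -14765/8192 ≈ -1.8024)
(k - 1*(-3333)) - 24585 = (-14765/8192 - 1*(-3333)) - 24585 = (-14765/8192 + 3333) - 24585 = 27289171/8192 - 24585 = -174111149/8192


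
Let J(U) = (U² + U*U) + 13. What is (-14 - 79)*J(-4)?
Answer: -4185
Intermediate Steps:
J(U) = 13 + 2*U² (J(U) = (U² + U²) + 13 = 2*U² + 13 = 13 + 2*U²)
(-14 - 79)*J(-4) = (-14 - 79)*(13 + 2*(-4)²) = -93*(13 + 2*16) = -93*(13 + 32) = -93*45 = -4185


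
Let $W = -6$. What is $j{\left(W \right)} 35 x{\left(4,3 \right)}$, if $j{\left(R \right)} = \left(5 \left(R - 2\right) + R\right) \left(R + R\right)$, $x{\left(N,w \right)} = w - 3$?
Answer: $0$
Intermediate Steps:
$x{\left(N,w \right)} = -3 + w$
$j{\left(R \right)} = 2 R \left(-10 + 6 R\right)$ ($j{\left(R \right)} = \left(5 \left(-2 + R\right) + R\right) 2 R = \left(\left(-10 + 5 R\right) + R\right) 2 R = \left(-10 + 6 R\right) 2 R = 2 R \left(-10 + 6 R\right)$)
$j{\left(W \right)} 35 x{\left(4,3 \right)} = 4 \left(-6\right) \left(-5 + 3 \left(-6\right)\right) 35 \left(-3 + 3\right) = 4 \left(-6\right) \left(-5 - 18\right) 35 \cdot 0 = 4 \left(-6\right) \left(-23\right) 35 \cdot 0 = 552 \cdot 35 \cdot 0 = 19320 \cdot 0 = 0$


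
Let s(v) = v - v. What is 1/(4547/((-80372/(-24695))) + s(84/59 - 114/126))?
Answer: 80372/112288165 ≈ 0.00071577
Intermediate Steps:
s(v) = 0
1/(4547/((-80372/(-24695))) + s(84/59 - 114/126)) = 1/(4547/((-80372/(-24695))) + 0) = 1/(4547/((-80372*(-1/24695))) + 0) = 1/(4547/(80372/24695) + 0) = 1/(4547*(24695/80372) + 0) = 1/(112288165/80372 + 0) = 1/(112288165/80372) = 80372/112288165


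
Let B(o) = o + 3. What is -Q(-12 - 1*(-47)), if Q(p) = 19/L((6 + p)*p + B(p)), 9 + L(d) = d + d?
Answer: -19/2937 ≈ -0.0064692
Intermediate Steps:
B(o) = 3 + o
L(d) = -9 + 2*d (L(d) = -9 + (d + d) = -9 + 2*d)
Q(p) = 19/(-3 + 2*p + 2*p*(6 + p)) (Q(p) = 19/(-9 + 2*((6 + p)*p + (3 + p))) = 19/(-9 + 2*(p*(6 + p) + (3 + p))) = 19/(-9 + 2*(3 + p + p*(6 + p))) = 19/(-9 + (6 + 2*p + 2*p*(6 + p))) = 19/(-3 + 2*p + 2*p*(6 + p)))
-Q(-12 - 1*(-47)) = -19/(-3 + 2*(-12 - 1*(-47))² + 14*(-12 - 1*(-47))) = -19/(-3 + 2*(-12 + 47)² + 14*(-12 + 47)) = -19/(-3 + 2*35² + 14*35) = -19/(-3 + 2*1225 + 490) = -19/(-3 + 2450 + 490) = -19/2937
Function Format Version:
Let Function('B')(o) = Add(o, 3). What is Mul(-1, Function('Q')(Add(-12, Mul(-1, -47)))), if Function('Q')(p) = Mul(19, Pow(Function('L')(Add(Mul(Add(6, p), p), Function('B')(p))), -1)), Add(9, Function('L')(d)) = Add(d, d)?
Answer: Rational(-19, 2937) ≈ -0.0064692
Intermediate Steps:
Function('B')(o) = Add(3, o)
Function('L')(d) = Add(-9, Mul(2, d)) (Function('L')(d) = Add(-9, Add(d, d)) = Add(-9, Mul(2, d)))
Function('Q')(p) = Mul(19, Pow(Add(-3, Mul(2, p), Mul(2, p, Add(6, p))), -1)) (Function('Q')(p) = Mul(19, Pow(Add(-9, Mul(2, Add(Mul(Add(6, p), p), Add(3, p)))), -1)) = Mul(19, Pow(Add(-9, Mul(2, Add(Mul(p, Add(6, p)), Add(3, p)))), -1)) = Mul(19, Pow(Add(-9, Mul(2, Add(3, p, Mul(p, Add(6, p))))), -1)) = Mul(19, Pow(Add(-9, Add(6, Mul(2, p), Mul(2, p, Add(6, p)))), -1)) = Mul(19, Pow(Add(-3, Mul(2, p), Mul(2, p, Add(6, p))), -1)))
Mul(-1, Function('Q')(Add(-12, Mul(-1, -47)))) = Mul(-1, Mul(19, Pow(Add(-3, Mul(2, Pow(Add(-12, Mul(-1, -47)), 2)), Mul(14, Add(-12, Mul(-1, -47)))), -1))) = Mul(-1, Mul(19, Pow(Add(-3, Mul(2, Pow(Add(-12, 47), 2)), Mul(14, Add(-12, 47))), -1))) = Mul(-1, Mul(19, Pow(Add(-3, Mul(2, Pow(35, 2)), Mul(14, 35)), -1))) = Mul(-1, Mul(19, Pow(Add(-3, Mul(2, 1225), 490), -1))) = Mul(-1, Mul(19, Pow(Add(-3, 2450, 490), -1))) = Mul(-1, Mul(19, Pow(2937, -1))) = Mul(-1, Mul(19, Rational(1, 2937))) = Mul(-1, Rational(19, 2937)) = Rational(-19, 2937)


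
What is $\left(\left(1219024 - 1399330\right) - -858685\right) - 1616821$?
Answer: $-938442$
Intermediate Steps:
$\left(\left(1219024 - 1399330\right) - -858685\right) - 1616821 = \left(-180306 + 858685\right) - 1616821 = 678379 - 1616821 = -938442$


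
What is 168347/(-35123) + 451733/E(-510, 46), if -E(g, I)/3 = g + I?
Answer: 539030315/1685904 ≈ 319.73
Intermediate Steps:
E(g, I) = -3*I - 3*g (E(g, I) = -3*(g + I) = -3*(I + g) = -3*I - 3*g)
168347/(-35123) + 451733/E(-510, 46) = 168347/(-35123) + 451733/(-3*46 - 3*(-510)) = 168347*(-1/35123) + 451733/(-138 + 1530) = -168347/35123 + 451733/1392 = -168347/35123 + 451733*(1/1392) = -168347/35123 + 15577/48 = 539030315/1685904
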